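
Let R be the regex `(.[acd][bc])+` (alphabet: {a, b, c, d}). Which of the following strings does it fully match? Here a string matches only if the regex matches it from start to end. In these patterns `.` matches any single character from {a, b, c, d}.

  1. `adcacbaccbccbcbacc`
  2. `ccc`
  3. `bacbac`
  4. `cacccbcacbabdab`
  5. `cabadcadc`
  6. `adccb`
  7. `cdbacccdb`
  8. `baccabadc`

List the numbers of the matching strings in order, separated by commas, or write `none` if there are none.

1, 2, 3, 4, 5, 7, 8

1 → match
2 → match
3 → match
4 → match
5 → match
6 → no match
7 → match
8 → match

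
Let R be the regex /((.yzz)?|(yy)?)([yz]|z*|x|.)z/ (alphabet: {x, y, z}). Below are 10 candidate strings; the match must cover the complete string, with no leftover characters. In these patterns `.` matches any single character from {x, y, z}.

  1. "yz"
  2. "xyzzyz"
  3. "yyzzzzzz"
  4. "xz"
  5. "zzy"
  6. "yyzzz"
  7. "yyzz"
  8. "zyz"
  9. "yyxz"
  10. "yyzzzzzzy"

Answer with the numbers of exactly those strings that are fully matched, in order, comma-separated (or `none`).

1 → match
2 → match
3 → match
4 → match
5 → no match — must end with "z"
6 → match
7 → match
8 → no match
9 → match
10 → no match — must end with "z"

1, 2, 3, 4, 6, 7, 9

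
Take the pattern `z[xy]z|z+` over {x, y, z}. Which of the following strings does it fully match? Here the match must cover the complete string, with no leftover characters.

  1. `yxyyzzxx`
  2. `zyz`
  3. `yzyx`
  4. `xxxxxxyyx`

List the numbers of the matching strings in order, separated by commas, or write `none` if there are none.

1 → no match — must start with `z`
2 → match
3 → no match — must start with `z`
4 → no match — must start with `z`

2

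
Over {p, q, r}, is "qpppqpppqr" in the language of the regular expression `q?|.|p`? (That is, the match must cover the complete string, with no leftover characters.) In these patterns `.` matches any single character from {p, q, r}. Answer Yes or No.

No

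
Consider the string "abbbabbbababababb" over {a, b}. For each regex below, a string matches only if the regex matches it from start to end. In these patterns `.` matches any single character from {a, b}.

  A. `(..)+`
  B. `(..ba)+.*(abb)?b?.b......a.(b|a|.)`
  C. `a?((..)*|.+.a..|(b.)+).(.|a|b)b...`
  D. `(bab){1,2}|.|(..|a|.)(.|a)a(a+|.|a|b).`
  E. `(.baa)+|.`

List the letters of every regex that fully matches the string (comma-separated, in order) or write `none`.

C

A → no match
B → no match
C → match
D → no match
E → no match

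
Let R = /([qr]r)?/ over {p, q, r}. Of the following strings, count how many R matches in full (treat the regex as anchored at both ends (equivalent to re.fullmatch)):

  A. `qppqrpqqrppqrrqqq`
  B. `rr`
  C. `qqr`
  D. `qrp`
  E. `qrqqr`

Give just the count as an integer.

1

A → no match
B. `rr` → match
C. `qqr` → no match
D. `qrp` → no match
E. `qrqqr` → no match
Total matched: 1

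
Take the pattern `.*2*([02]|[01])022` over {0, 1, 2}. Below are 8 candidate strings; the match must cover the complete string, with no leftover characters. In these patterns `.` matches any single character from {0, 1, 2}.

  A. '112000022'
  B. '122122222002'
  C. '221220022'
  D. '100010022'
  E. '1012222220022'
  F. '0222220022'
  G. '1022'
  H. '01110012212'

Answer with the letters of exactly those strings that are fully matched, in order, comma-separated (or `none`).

A, C, D, E, F, G

A → match
B → no match — must end with '022'
C → match
D → match
E → match
F → match
G → match
H → no match — must end with '022'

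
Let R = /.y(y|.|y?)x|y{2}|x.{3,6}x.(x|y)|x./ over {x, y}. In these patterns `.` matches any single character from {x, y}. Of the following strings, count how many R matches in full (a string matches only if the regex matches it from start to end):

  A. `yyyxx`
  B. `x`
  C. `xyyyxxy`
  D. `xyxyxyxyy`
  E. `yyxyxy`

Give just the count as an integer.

A → no match
B → no match
C → match
D → match
E → no match
Total matched: 2

2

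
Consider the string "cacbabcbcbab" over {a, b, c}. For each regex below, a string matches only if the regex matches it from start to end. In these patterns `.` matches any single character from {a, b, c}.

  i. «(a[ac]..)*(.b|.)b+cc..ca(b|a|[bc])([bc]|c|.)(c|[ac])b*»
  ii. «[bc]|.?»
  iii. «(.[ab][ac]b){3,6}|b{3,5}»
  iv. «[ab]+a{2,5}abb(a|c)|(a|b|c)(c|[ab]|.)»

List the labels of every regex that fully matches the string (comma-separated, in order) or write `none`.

iii

i → no match
ii → no match
iii → match
iv → no match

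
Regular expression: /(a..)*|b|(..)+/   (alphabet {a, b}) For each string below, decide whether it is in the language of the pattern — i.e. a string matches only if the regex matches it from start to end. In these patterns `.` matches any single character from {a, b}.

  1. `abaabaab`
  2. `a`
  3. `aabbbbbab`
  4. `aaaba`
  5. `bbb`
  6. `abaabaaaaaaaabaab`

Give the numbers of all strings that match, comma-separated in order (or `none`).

1

1. `abaabaab` → match
2. `a` → no match
3. `aabbbbbab` → no match
4. `aaaba` → no match
5. `bbb` → no match
6 → no match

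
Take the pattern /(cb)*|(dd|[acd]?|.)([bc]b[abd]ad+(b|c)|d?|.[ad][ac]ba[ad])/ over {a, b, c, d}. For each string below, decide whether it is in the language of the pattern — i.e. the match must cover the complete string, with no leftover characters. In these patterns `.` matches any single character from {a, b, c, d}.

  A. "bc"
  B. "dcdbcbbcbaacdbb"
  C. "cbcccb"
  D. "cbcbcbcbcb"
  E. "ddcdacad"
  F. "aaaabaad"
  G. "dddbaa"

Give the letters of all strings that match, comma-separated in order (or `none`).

D

A → no match
B → no match
C → no match
D → match
E → no match
F → no match
G → no match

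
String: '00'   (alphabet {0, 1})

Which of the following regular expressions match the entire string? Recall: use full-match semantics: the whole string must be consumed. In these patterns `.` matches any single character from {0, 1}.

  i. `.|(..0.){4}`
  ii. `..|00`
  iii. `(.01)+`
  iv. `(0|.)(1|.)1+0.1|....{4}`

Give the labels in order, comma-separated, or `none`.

i → no match
ii → match
iii → no match — must end with '01'
iv → no match

ii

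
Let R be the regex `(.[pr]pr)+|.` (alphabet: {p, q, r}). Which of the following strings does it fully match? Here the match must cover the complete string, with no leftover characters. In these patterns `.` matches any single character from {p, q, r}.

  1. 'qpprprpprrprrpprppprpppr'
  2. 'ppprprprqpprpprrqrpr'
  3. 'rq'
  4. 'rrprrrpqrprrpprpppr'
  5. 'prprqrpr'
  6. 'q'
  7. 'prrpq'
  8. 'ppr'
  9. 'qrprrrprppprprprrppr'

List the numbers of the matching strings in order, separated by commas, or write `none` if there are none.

5, 6, 9

1 → no match
2 → no match
3 → no match
4 → no match
5 → match
6 → match
7 → no match
8 → no match
9 → match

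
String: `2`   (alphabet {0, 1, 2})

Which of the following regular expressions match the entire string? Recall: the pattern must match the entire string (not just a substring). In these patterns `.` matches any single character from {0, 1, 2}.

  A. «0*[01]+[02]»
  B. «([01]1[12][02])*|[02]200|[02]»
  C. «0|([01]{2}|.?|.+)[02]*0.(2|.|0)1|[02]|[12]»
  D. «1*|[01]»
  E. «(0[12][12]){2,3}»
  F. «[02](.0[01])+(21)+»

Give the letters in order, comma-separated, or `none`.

A → no match
B → match
C → match
D → no match
E → no match — must start with `0`
F → no match — must end with `21`

B, C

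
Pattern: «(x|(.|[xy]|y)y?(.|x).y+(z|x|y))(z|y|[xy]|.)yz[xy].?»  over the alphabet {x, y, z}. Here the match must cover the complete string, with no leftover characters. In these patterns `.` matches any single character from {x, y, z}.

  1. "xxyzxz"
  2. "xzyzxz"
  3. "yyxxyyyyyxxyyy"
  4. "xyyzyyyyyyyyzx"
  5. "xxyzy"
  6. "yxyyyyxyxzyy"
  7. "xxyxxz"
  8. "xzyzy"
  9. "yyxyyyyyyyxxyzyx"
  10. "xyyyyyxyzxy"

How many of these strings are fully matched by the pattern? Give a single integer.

7

1 → match
2 → match
3 → no match
4 → match
5 → match
6 → no match
7 → no match
8 → match
9 → match
10 → match
Total matched: 7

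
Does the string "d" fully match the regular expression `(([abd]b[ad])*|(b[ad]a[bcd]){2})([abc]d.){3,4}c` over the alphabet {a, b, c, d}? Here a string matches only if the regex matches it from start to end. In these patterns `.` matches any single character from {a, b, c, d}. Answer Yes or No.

Every match must end with "c", but "d" does not.

No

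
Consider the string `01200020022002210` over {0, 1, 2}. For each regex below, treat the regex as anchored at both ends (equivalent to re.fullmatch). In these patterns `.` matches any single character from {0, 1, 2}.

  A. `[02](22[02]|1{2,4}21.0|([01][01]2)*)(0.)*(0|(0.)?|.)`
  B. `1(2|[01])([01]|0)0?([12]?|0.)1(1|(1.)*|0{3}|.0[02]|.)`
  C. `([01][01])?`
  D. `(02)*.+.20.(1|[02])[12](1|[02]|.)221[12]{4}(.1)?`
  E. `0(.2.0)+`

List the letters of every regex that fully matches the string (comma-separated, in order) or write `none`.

E

A → no match
B → no match — must start with `1`
C → no match
D → no match
E → match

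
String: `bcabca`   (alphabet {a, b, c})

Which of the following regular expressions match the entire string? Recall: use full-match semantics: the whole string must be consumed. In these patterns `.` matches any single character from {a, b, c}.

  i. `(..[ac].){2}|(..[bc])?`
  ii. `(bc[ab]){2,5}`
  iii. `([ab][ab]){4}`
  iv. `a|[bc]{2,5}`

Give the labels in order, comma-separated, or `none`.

ii

i → no match
ii → match
iii → no match
iv → no match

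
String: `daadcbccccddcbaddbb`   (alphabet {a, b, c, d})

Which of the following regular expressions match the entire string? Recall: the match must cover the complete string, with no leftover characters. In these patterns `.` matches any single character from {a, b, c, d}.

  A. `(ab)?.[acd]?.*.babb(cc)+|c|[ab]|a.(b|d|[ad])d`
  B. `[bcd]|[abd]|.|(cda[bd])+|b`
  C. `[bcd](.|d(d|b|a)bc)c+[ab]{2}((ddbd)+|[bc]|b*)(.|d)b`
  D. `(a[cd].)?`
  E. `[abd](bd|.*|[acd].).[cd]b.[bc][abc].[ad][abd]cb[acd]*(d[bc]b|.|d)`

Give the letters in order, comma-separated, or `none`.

A → no match
B → no match
C → no match
D → no match
E → match

E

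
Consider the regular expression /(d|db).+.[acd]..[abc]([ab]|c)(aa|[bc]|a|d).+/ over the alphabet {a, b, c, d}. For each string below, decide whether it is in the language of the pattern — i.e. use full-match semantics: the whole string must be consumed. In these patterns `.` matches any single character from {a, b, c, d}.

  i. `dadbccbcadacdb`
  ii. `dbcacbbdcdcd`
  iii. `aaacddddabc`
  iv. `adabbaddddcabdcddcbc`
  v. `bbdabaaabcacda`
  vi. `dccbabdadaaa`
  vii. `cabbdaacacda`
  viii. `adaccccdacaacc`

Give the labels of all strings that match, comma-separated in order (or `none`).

i

i → match
ii. `dbcacbbdcdcd` → no match
iii. `aaacddddabc` → no match
iv → no match
v → no match
vi. `dccbabdadaaa` → no match
vii. `cabbdaacacda` → no match
viii → no match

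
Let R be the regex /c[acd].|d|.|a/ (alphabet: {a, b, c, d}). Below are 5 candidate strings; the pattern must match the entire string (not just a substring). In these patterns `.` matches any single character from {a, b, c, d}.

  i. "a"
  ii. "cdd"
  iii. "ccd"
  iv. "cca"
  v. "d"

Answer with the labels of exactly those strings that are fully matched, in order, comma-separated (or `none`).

i → match
ii → match
iii → match
iv → match
v → match

i, ii, iii, iv, v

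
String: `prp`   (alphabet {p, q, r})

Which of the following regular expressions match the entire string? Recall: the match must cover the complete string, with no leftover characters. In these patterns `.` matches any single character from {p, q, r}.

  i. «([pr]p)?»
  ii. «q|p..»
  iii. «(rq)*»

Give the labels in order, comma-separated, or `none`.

ii

i → no match
ii → match
iii → no match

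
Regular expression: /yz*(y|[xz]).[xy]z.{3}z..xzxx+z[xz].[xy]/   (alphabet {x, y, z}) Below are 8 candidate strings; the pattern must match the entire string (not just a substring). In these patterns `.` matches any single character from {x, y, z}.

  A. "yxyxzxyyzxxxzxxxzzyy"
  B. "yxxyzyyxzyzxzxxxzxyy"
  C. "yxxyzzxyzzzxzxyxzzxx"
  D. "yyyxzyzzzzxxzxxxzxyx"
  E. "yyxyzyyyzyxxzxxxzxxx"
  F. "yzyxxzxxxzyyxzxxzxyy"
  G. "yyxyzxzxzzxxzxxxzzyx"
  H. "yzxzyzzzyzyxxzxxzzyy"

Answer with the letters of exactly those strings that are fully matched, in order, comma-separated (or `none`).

A, B, D, E, F, G, H

A → match
B → match
C → no match
D → match
E → match
F → match
G → match
H → match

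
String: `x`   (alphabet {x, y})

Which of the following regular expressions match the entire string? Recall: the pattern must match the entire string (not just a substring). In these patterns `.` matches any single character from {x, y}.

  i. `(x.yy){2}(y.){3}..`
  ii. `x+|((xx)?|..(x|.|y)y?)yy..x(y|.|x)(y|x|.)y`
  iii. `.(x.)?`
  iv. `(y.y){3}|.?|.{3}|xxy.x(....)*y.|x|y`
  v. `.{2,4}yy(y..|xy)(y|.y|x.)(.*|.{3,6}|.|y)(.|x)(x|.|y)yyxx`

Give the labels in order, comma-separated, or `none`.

i → no match
ii → match
iii → match
iv → match
v → no match — must end with `yyxx`

ii, iii, iv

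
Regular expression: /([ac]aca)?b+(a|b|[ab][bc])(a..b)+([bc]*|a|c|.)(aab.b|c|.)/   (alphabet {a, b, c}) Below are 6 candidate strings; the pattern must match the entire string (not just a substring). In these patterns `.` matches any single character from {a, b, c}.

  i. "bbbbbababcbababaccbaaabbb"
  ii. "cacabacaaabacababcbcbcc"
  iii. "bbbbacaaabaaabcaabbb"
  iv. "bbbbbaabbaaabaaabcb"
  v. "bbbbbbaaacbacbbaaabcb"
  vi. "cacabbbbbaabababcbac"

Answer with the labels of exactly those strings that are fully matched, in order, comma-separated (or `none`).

i, ii, iii, iv, v, vi

i → match
ii → match
iii → match
iv → match
v → match
vi → match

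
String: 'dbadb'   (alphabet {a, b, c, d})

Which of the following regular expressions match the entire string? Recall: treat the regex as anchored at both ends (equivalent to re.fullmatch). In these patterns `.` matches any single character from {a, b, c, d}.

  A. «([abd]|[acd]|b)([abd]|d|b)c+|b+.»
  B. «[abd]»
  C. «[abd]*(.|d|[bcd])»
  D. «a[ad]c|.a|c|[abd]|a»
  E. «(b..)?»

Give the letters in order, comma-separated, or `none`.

C

A → no match
B → no match
C → match
D → no match
E → no match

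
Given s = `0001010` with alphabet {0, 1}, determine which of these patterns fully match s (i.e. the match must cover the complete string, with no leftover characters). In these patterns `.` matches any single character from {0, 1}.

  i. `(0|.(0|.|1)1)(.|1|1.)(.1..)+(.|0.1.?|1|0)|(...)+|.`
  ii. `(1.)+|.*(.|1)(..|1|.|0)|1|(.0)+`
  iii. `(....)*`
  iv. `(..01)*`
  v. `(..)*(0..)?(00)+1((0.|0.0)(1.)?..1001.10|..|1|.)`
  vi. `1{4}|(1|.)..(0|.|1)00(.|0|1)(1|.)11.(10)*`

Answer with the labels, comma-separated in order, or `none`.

i → match
ii → match
iii → no match
iv → no match
v → no match
vi → no match

i, ii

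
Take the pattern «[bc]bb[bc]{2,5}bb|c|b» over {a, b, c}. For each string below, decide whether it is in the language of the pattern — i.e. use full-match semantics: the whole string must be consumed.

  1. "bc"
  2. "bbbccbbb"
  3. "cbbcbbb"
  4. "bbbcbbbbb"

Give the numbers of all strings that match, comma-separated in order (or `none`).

2, 3, 4

1 → no match
2 → match
3 → match
4 → match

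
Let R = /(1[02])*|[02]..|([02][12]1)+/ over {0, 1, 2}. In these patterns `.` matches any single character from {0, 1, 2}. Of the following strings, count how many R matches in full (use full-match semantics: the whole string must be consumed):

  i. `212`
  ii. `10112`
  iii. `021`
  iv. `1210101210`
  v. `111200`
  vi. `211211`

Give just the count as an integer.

4

i → match
ii → no match
iii → match
iv → match
v → no match
vi → match
Total matched: 4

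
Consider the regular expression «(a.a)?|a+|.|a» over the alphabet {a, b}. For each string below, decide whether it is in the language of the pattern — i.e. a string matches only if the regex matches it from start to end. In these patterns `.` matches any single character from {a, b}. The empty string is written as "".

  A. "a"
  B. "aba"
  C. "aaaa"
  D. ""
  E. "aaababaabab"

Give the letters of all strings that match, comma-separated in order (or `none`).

A → match
B → match
C → match
D → match
E → no match

A, B, C, D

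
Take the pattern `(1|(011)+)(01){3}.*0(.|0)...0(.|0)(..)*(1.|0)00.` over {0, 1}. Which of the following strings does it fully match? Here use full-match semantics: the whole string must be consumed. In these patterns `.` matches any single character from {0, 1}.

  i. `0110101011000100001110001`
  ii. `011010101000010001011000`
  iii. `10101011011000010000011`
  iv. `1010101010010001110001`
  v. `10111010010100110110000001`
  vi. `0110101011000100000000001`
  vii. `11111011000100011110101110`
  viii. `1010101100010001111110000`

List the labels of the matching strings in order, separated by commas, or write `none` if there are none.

i → match
ii → match
iii → no match
iv → match
v → no match
vi → match
vii → no match
viii → match

i, ii, iv, vi, viii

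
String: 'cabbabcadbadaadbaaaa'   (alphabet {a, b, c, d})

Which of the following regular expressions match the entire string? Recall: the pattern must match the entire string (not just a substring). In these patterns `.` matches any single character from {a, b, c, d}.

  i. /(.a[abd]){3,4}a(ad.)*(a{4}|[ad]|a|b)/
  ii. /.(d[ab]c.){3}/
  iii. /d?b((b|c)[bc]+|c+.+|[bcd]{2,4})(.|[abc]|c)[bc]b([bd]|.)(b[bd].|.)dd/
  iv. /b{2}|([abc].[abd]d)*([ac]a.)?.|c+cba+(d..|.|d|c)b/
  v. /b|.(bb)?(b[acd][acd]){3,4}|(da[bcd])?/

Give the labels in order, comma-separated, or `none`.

i

i → match
ii → no match
iii → no match — must end with 'dd'
iv → no match
v → no match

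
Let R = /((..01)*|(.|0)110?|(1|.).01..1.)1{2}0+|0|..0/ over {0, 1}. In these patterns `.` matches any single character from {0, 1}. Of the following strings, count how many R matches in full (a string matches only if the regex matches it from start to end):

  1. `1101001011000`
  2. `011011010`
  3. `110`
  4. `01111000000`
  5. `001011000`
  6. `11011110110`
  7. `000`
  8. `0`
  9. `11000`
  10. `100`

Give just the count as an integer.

8

1 → match
2 → no match
3 → match
4 → match
5 → no match
6 → match
7 → match
8 → match
9 → match
10 → match
Total matched: 8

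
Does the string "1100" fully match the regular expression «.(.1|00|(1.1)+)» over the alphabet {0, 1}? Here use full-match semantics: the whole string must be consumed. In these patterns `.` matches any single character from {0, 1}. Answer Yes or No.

No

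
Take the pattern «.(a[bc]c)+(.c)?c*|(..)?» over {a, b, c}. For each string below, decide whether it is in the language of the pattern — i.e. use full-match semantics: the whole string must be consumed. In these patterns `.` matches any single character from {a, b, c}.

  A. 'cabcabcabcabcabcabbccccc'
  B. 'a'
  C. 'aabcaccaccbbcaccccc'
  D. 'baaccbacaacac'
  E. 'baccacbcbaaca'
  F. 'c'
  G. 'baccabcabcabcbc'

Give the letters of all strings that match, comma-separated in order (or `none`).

G

A → no match
B. 'a' → no match
C → no match
D → no match
E → no match
F. 'c' → no match
G → match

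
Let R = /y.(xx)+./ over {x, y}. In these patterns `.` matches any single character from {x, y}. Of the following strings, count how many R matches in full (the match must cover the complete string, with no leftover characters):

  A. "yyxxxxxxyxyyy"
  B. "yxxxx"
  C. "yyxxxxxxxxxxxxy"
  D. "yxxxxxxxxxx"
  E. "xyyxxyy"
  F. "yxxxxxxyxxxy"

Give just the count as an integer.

3

A → no match
B. "yxxxx" → match
C → match
D. "yxxxxxxxxxx" → match
E. "xyyxxyy" → no match — must start with "y"
F. "yxxxxxxyxxxy" → no match
Total matched: 3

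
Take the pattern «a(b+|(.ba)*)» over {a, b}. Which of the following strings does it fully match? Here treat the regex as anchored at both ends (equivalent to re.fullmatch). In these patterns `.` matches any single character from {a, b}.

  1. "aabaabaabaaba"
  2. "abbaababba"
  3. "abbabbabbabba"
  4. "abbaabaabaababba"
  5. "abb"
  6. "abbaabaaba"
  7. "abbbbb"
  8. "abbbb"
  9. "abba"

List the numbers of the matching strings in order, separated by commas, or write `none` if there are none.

1, 2, 3, 4, 5, 6, 7, 8, 9

1 → match
2 → match
3 → match
4 → match
5 → match
6 → match
7 → match
8 → match
9 → match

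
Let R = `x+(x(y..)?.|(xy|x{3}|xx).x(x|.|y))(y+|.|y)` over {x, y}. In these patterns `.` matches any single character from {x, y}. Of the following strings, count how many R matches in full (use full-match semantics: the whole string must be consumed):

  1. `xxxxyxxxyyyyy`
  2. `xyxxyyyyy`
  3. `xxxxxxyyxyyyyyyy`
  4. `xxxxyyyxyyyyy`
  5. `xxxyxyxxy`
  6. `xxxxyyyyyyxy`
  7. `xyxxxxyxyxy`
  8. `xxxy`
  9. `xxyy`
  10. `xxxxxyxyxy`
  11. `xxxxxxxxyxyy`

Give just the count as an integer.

7

1 → match
2 → no match
3 → match
4 → match
5 → no match
6 → no match
7 → no match
8 → match
9 → match
10 → match
11 → match
Total matched: 7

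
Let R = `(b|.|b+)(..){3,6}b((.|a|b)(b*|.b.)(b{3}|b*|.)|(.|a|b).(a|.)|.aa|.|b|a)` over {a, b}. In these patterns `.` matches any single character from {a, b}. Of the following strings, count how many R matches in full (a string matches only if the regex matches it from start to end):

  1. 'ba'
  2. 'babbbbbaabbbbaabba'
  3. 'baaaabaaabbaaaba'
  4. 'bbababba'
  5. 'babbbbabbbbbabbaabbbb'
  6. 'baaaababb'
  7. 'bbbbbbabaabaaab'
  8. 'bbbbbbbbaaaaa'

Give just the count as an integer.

1. 'ba' → no match
2 → no match
3 → no match
4. 'bbababba' → no match
5 → no match
6. 'baaaababb' → match
7 → no match
8 → no match
Total matched: 1

1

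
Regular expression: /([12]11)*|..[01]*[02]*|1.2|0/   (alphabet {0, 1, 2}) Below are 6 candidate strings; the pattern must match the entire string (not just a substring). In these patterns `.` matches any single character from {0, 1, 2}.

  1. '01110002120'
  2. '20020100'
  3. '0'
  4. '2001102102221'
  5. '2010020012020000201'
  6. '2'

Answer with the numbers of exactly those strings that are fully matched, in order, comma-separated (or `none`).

3

1 → no match
2 → no match
3 → match
4 → no match
5 → no match
6 → no match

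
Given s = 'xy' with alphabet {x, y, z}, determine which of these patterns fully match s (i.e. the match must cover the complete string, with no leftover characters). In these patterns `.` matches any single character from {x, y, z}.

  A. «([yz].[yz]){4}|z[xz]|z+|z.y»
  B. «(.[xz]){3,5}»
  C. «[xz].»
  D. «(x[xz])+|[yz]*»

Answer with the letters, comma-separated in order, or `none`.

A → no match
B → no match
C → match
D → no match

C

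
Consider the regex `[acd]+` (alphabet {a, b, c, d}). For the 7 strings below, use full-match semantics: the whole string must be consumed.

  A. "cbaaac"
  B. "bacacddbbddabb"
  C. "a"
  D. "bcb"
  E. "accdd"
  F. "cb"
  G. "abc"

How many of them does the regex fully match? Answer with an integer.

2

A → no match
B → no match
C → match
D → no match
E → match
F → no match
G → no match
Total matched: 2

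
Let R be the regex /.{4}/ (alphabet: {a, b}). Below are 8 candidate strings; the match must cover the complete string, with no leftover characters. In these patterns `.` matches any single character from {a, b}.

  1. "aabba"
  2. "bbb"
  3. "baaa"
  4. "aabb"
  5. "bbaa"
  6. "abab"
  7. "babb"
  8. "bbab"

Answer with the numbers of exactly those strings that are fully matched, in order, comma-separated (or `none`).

1 → no match
2 → no match
3 → match
4 → match
5 → match
6 → match
7 → match
8 → match

3, 4, 5, 6, 7, 8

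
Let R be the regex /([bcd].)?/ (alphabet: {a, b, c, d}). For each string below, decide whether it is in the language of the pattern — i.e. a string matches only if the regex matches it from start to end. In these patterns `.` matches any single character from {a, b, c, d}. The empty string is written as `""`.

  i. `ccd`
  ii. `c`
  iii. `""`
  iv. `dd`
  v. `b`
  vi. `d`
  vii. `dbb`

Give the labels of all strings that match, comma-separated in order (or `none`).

iii, iv

i → no match
ii → no match
iii → match
iv → match
v → no match
vi → no match
vii → no match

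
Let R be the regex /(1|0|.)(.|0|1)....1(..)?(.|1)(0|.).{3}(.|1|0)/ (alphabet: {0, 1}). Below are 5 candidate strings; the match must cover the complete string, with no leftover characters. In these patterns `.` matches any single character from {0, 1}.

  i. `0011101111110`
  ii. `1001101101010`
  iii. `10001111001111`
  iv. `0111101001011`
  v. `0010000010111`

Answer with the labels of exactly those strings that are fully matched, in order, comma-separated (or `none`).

i → match
ii → match
iii → no match
iv → match
v → no match

i, ii, iv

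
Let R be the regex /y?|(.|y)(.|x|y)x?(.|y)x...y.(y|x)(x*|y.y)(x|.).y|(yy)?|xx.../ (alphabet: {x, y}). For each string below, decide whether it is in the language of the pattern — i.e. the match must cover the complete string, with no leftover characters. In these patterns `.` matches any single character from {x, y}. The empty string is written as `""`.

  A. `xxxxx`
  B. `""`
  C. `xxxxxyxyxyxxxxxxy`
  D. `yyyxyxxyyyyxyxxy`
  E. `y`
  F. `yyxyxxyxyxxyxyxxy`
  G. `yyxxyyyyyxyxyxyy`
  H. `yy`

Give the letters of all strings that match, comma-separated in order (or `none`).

A, B, C, D, E, F, G, H

A → match
B → match
C → match
D → match
E → match
F → match
G → match
H → match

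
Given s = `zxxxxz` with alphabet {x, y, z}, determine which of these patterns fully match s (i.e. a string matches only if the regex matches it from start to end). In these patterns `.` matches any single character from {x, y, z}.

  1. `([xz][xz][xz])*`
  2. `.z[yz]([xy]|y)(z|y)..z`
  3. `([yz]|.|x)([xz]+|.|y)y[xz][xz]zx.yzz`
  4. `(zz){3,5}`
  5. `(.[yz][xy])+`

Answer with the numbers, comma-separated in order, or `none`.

1 → match
2 → no match
3 → no match — must end with `yzz`
4 → no match — must start with `zz`
5 → no match

1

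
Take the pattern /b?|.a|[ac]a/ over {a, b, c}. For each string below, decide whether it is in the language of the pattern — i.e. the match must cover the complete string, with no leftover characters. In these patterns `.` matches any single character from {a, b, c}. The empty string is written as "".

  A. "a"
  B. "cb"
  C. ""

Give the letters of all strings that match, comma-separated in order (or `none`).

C

A → no match
B → no match
C → match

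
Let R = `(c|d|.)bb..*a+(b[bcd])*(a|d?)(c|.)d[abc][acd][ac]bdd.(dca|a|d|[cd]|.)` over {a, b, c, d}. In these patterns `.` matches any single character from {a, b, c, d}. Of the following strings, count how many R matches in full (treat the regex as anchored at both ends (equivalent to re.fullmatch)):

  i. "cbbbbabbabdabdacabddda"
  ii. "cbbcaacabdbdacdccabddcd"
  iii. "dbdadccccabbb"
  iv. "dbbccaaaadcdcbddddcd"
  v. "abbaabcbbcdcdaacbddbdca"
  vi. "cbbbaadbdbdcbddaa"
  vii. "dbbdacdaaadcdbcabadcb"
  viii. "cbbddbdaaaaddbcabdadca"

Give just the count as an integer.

3

i → match
ii → match
iii → no match
iv → no match
v → no match
vi → match
vii → no match
viii → no match
Total matched: 3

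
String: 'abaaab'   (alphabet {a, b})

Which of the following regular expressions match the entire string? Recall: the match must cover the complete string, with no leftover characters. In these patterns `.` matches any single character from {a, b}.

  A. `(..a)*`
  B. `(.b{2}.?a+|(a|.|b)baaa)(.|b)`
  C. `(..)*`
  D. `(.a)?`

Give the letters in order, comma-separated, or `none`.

B, C

A → no match
B → match
C → match
D → no match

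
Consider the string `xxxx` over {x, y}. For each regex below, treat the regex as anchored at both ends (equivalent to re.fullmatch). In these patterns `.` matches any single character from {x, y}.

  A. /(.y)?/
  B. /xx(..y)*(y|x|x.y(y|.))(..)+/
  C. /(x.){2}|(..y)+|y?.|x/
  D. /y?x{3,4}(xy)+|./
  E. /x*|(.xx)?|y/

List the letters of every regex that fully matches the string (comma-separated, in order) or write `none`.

A → no match
B → no match
C → match
D → no match
E → match

C, E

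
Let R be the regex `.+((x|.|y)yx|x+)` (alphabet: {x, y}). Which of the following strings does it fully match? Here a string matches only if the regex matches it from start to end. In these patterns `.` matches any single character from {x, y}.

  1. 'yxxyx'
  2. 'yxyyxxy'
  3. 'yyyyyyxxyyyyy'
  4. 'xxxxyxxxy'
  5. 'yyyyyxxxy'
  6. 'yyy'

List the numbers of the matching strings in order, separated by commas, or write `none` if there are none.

1. 'yxxyx' → match
2. 'yxyyxxy' → no match
3 → no match
4. 'xxxxyxxxy' → no match
5. 'yyyyyxxxy' → no match
6. 'yyy' → no match

1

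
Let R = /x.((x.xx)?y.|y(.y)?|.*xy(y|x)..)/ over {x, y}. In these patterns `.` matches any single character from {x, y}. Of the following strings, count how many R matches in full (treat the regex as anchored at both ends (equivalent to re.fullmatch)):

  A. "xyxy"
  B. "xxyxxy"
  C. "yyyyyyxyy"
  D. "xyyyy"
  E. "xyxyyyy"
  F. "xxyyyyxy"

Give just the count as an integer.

A. "xyxy" → no match
B. "xxyxxy" → no match
C. "yyyyyyxyy" → no match — must start with "x"
D. "xyyyy" → match
E. "xyxyyyy" → match
F. "xxyyyyxy" → no match
Total matched: 2

2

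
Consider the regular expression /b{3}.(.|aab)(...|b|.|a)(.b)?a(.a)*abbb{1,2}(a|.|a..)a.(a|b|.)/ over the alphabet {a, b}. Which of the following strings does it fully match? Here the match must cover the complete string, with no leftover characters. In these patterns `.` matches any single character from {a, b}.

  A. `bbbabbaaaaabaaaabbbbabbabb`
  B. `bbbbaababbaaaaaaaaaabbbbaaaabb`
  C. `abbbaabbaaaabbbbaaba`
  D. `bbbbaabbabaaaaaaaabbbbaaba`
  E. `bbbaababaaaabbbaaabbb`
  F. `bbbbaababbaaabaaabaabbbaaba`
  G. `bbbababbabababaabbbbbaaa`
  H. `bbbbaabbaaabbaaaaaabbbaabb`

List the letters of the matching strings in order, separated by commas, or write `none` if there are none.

A, B, D, F, G

A → match
B → match
C → no match — must start with `b`
D → match
E → no match
F → match
G → match
H → no match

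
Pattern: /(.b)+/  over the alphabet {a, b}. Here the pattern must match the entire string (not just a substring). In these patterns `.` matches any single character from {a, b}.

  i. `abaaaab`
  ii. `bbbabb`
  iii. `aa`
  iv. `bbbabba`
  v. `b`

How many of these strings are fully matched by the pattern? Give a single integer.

i → no match
ii → no match
iii → no match — must end with `b`
iv → no match — must end with `b`
v → no match
Total matched: 0

0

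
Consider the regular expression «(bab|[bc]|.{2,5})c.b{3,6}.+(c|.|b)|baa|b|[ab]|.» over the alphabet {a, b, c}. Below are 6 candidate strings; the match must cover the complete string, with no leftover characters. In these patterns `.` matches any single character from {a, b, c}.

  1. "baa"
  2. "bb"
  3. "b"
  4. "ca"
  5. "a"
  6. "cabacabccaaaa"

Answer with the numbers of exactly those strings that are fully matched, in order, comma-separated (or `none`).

1, 3, 5

1. "baa" → match
2. "bb" → no match
3. "b" → match
4. "ca" → no match
5. "a" → match
6 → no match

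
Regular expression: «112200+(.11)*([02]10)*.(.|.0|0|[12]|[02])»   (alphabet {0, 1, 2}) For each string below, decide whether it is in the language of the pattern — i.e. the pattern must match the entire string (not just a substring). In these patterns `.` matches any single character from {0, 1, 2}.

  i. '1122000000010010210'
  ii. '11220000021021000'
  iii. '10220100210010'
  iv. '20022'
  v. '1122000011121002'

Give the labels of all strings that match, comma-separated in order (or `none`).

i, ii, v

i → match
ii → match
iii → no match — must start with '112200'
iv → no match — must start with '112200'
v → match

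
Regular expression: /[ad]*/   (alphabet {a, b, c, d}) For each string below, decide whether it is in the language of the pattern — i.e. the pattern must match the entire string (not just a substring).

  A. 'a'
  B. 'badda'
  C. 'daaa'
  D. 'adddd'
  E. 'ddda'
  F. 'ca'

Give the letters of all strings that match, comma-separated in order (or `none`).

A, C, D, E

A. 'a' → match
B. 'badda' → no match
C. 'daaa' → match
D. 'adddd' → match
E. 'ddda' → match
F. 'ca' → no match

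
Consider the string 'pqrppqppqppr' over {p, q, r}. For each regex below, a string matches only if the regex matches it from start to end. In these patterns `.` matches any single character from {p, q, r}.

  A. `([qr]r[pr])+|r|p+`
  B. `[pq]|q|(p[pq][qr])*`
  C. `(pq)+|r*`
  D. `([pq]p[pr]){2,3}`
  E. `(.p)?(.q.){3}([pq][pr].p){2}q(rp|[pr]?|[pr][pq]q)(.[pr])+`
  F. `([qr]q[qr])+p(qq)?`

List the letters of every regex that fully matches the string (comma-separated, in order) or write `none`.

B

A → no match
B → match
C → no match
D → no match
E → no match
F → no match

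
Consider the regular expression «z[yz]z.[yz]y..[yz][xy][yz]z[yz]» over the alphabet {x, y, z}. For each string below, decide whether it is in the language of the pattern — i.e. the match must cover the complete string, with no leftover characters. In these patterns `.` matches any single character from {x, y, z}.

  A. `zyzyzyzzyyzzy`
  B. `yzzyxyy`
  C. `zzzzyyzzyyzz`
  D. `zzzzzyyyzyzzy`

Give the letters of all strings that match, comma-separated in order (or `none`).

A → match
B → no match — must start with `z`
C → no match
D → match

A, D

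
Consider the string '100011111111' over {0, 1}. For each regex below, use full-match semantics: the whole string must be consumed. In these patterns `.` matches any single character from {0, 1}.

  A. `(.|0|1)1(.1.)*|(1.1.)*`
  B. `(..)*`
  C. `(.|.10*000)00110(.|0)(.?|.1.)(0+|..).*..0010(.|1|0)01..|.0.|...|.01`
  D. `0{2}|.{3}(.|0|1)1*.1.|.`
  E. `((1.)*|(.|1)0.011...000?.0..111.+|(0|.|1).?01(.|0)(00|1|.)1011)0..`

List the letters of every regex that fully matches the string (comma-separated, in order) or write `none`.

A → no match
B → match
C → no match
D → match
E → no match

B, D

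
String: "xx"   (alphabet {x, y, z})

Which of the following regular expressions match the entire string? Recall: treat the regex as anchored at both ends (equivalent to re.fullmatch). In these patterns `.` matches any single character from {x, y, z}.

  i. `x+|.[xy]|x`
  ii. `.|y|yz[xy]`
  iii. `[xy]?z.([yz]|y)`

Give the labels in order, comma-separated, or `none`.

i

i → match
ii → no match
iii → no match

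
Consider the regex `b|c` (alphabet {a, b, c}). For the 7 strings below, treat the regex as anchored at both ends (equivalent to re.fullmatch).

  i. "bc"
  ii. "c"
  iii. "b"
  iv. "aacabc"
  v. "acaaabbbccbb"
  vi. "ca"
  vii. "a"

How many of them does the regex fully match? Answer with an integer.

i → no match
ii → match
iii → match
iv → no match
v → no match
vi → no match
vii → no match
Total matched: 2

2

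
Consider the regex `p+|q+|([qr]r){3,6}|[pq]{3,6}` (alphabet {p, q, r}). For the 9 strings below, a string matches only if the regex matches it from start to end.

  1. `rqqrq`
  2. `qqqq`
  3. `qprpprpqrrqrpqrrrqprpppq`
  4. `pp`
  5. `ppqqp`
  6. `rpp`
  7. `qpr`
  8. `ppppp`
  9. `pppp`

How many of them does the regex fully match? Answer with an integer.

1. `rqqrq` → no match
2. `qqqq` → match
3 → no match
4. `pp` → match
5. `ppqqp` → match
6. `rpp` → no match
7. `qpr` → no match
8. `ppppp` → match
9. `pppp` → match
Total matched: 5

5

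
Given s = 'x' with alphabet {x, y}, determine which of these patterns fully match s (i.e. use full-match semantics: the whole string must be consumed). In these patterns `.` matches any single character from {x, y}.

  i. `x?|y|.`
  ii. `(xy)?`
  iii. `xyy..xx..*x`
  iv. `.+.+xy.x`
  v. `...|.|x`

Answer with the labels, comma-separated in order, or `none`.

i → match
ii → no match
iii → no match — must start with 'xyy'
iv → no match
v → match

i, v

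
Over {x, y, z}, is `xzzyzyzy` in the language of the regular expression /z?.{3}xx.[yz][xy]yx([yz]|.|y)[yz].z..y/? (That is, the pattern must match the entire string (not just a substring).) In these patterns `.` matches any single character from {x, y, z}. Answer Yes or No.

No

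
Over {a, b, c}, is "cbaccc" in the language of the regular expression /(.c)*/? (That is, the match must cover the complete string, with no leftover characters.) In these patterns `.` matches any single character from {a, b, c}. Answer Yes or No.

No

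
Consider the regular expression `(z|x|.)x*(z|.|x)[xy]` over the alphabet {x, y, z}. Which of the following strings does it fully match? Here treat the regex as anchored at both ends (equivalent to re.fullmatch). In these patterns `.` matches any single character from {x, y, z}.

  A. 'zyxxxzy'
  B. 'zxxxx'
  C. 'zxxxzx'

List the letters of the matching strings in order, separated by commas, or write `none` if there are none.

A → no match
B → match
C → match

B, C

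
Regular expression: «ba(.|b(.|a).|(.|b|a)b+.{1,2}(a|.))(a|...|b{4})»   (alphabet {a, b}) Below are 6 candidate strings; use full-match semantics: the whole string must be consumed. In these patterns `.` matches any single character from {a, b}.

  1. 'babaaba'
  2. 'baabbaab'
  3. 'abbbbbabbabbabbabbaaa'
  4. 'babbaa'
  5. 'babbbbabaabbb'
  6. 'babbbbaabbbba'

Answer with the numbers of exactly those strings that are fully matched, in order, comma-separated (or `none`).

4

1. 'babaaba' → no match
2. 'baabbaab' → no match
3 → no match — must start with 'ba'
4. 'babbaa' → match
5 → no match
6 → no match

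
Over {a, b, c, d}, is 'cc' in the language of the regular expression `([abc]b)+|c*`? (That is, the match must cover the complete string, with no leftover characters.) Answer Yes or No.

Yes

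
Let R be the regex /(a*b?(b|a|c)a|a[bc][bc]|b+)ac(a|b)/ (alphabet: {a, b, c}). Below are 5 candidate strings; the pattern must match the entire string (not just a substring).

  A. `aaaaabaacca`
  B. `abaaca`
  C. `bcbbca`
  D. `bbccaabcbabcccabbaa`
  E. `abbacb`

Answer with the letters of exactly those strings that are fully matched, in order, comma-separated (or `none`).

A → no match
B → match
C → no match
D → no match
E → match

B, E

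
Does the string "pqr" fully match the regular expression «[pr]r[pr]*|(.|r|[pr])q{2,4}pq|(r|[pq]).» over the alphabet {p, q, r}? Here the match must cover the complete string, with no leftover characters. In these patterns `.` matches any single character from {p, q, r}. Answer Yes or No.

No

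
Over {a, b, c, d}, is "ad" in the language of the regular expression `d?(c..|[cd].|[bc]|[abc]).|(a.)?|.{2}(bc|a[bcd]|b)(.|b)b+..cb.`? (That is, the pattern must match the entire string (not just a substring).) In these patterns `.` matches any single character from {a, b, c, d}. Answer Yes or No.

Yes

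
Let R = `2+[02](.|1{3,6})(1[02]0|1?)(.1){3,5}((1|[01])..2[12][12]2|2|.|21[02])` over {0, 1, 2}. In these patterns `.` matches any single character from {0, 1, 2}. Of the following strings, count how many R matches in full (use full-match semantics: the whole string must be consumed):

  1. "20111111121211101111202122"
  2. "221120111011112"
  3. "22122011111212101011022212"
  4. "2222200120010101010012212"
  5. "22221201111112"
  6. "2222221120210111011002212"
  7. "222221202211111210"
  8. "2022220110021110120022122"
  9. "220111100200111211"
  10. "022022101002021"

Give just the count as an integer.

1 → match
2 → no match
3 → no match
4 → match
5 → match
6 → match
7 → no match
8 → no match
9 → no match
10 → no match — must start with "2"
Total matched: 4

4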